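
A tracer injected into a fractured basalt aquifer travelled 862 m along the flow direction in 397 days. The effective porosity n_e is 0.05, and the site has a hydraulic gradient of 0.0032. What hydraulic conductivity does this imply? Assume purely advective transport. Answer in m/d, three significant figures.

v = L / t = 862 / 397 = 2.171 m/d
K = v · n / i = 2.171 × 0.05 / 0.0032 = 33.9 m/d

33.9 m/d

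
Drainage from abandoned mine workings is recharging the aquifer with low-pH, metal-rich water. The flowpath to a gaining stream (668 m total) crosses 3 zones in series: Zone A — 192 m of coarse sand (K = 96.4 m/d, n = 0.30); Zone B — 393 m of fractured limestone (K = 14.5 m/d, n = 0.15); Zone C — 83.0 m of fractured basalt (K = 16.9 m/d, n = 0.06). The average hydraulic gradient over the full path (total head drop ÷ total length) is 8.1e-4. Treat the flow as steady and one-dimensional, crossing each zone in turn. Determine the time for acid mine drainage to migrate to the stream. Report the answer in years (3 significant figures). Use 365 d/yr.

For zones in series the flux q is common to all zones; the equivalent conductivity is the harmonic (thickness-weighted) mean, K_eq = L_total / Σ(L_j/K_j).
Σ(L/K) = 192/96.4 + 393/14.5 + 83.0/16.9 = 1.992 + 27.10 + 4.911 = 34.01 d
K_eq = L_total / Σ(L/K) = 668 / 34.01 = 19.64 m/d
q = K_eq · i = 19.64 × 8.1e-4 = 0.01591 m/d (same in every zone)
Zone A: v = q/n = 0.01591/0.30 = 0.05304 m/d → t_A = 192/0.05304 = 3620 d
Zone B: v = q/n = 0.01591/0.15 = 0.1061 m/d → t_B = 393/0.1061 = 3705 d
Zone C: v = q/n = 0.01591/0.06 = 0.2652 m/d → t_C = 83.0/0.2652 = 313.0 d
Total t = 3620 + 3705 + 313.0 = 7638 d
   = 7638 / 365 = 20.9 yr

20.9 years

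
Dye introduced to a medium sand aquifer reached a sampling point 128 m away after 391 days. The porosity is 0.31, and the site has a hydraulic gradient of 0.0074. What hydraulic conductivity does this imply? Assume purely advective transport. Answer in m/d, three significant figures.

13.7 m/d

v = L / t = 128 / 391 = 0.3274 m/d
K = v · n / i = 0.3274 × 0.31 / 0.0074 = 13.7 m/d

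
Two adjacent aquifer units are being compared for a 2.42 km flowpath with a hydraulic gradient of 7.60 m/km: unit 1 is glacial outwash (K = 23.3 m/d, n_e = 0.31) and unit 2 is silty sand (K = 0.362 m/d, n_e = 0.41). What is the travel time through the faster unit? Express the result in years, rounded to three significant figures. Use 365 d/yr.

11.6 years

Unit 1 (glacial outwash): v = 23.3×0.0076/0.31 = 0.5712 m/d, t = 2420/0.5712 = 4237 d
Unit 2 (silty sand): v = 0.362×0.0076/0.41 = 0.006710 m/d, t = 2420/0.006710 = 360600 d
Faster: 4237 d / 365 = 11.6 yr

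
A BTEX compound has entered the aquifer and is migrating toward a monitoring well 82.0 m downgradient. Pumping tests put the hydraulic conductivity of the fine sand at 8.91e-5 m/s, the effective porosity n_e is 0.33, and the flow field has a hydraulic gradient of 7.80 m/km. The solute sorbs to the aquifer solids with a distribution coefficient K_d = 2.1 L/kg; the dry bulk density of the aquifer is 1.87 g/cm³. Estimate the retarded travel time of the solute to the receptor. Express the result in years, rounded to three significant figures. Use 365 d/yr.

15.9 years

K = 8.91e-5 m/s × 86400 s/d = 7.698 m/d
Specific discharge q = 7.698 × 0.0078 = 0.06005 m/d
Average linear velocity = 0.06005 / 0.33 = 0.1820 m/d
Retardation R = 1 + ρ_b·K_d/n = 1 + 1.87×2.1/0.33 = 12.90
Contaminant velocity v_c = v/R = 0.1820/12.90 = 0.01411 m/d
t = L/v_c = 82.0/0.01411 = 5813 d
   = 5813/365 = 15.9 yr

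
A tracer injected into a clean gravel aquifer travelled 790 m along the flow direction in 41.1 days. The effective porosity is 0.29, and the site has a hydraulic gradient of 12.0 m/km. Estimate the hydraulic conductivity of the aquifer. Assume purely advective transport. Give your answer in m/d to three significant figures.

v = L / t = 790 / 41.1 = 19.22 m/d
K = v · n / i = 19.22 × 0.29 / 0.012 = 465 m/d

465 m/d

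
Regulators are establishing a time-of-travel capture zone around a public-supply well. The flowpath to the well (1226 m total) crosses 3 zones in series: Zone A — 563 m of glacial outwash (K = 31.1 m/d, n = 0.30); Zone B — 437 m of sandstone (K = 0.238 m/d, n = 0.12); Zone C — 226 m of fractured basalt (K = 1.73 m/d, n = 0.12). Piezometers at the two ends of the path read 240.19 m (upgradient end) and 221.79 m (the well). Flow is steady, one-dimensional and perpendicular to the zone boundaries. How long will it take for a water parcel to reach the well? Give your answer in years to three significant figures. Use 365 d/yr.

73.4 years

Total head drop ΔH = 240.19 − 221.79 = 18.40 m
Continuity: the same q passes through each zone, so ΔH = q·Σ(L_j/K_j) — the zones act as resistances in series.
Σ(L/K) = 563/31.1 + 437/0.238 + 226/1.73 = 18.10 + 1836 + 130.6 = 1985 d
q = ΔH / Σ(L/K) = 18.40 / 1985 = 0.009270 m/d (same in every zone)
Zone A: v = q/n = 0.009270/0.30 = 0.03090 m/d → t_A = 563/0.03090 = 18220 d
Zone B: v = q/n = 0.009270/0.12 = 0.07725 m/d → t_B = 437/0.07725 = 5657 d
Zone C: v = q/n = 0.009270/0.12 = 0.07725 m/d → t_C = 226/0.07725 = 2926 d
Total t = 18220 + 5657 + 2926 = 26800 d
   = 26800 / 365 = 73.4 yr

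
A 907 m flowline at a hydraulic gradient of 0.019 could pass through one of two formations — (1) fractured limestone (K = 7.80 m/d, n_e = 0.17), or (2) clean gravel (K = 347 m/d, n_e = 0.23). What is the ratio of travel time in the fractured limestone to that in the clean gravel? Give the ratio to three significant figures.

32.9

Unit 1 (fractured limestone): v = 7.80×0.019/0.17 = 0.8718 m/d, t = 907/0.8718 = 1040 d
Unit 2 (clean gravel): v = 347×0.019/0.23 = 28.67 m/d, t = 907/28.67 = 31.64 d
t(fractured limestone) / t(clean gravel) = 1040/31.64 = 32.9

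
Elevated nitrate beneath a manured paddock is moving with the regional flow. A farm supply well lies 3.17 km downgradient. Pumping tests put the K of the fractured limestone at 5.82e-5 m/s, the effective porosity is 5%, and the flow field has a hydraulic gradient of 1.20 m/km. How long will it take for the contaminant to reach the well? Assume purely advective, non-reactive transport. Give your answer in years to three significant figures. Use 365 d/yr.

K = 5.82e-5 m/s × 86400 s/d = 5.028 m/d
q = Ki = 5.028 × 0.0012 = 0.006034 m/d
v = Ki/n = 5.028·0.0012/0.05 = 0.1207 m/d
L = 3.17 km = 3170 m
t = L / v = 3170 / 0.1207 = 26270 d
   = 26270 / 365 = 72.0 yr

72.0 years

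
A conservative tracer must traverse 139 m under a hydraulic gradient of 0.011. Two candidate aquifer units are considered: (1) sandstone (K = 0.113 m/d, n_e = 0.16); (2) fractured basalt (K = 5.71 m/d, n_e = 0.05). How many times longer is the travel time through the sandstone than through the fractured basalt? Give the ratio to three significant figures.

162

Unit 1 (sandstone): v = 0.113×0.011/0.16 = 0.007769 m/d, t = 139/0.007769 = 17890 d
Unit 2 (fractured basalt): v = 5.71×0.011/0.05 = 1.256 m/d, t = 139/1.256 = 110.7 d
t(sandstone) / t(fractured basalt) = 17890/110.7 = 162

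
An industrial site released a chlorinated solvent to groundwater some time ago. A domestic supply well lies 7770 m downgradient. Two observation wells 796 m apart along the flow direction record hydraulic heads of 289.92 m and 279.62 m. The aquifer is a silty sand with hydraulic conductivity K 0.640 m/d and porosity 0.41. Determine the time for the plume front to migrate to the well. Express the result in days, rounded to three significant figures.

385000 days

Hydraulic gradient i = (289.92 − 279.62) / 796 = 10.30 / 796 = 0.01294
Darcy flux q = K·i = 0.640 × 0.01294 = 0.008281 m/d
v_s = q/n_e = 0.008281/0.41 = 0.02020 m/d
t = L / v = 7770 / 0.02020 = 384700 d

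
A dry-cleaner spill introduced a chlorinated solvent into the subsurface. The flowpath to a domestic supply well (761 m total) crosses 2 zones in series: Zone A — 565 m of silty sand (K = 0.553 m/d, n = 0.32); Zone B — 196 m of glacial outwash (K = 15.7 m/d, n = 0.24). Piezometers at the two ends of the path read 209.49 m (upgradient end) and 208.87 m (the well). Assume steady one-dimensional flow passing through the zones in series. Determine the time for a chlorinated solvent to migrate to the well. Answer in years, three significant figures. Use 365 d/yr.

1040 years

Total head drop ΔH = 209.49 − 208.87 = 0.62 m
Steady 1-D flow in series ⇒ the Darcy flux q is identical in every zone and the zone head losses add (resistances L/K in series).
Σ(L/K) = 565/0.553 + 196/15.7 = 1022 + 12.48 = 1034 d
q = ΔH / Σ(L/K) = 0.62 / 1034 = 5.995e-4 m/d (same in every zone)
Zone A: v = q/n = 5.995e-4/0.32 = 0.001873 m/d → t_A = 565/0.001873 = 301600 d
Zone B: v = q/n = 5.995e-4/0.24 = 0.002498 m/d → t_B = 196/0.002498 = 78460 d
Total t = 301600 + 78460 = 380000 d
   = 380000 / 365 = 1040 yr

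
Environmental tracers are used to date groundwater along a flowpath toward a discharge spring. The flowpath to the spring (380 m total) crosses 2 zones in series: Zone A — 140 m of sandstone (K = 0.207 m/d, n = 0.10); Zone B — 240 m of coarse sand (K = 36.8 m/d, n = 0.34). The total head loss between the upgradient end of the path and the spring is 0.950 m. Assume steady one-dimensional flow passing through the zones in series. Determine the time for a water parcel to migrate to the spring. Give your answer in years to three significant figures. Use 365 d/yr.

Continuity: the same q passes through each zone, so ΔH = q·Σ(L_j/K_j) — the zones act as resistances in series.
Σ(L/K) = 140/0.207 + 240/36.8 = 676.3 + 6.522 = 682.9 d
q = ΔH / Σ(L/K) = 0.950 / 682.9 = 0.001391 m/d (same in every zone)
Zone A: v = q/n = 0.001391/0.10 = 0.01391 m/d → t_A = 140/0.01391 = 10060 d
Zone B: v = q/n = 0.001391/0.34 = 0.004092 m/d → t_B = 240/0.004092 = 58650 d
Total t = 10060 + 58650 = 68720 d
   = 68720 / 365 = 188 yr

188 years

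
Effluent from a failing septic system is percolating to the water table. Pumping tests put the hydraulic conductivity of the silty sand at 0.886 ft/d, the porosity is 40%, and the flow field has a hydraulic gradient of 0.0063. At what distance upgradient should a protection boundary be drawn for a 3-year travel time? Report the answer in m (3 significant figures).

K = 0.886 ft/d × 0.3048 = 0.2701 m/d
q = Ki = 0.2701 × 0.0063 = 0.001701 m/d
v = Ki/n = 0.2701·0.0063/0.40 = 0.004253 m/d
T = 3 yr × 365 = 1095 d
L = v × T = 0.004253 × 1095 = 4.657 m

4.66 m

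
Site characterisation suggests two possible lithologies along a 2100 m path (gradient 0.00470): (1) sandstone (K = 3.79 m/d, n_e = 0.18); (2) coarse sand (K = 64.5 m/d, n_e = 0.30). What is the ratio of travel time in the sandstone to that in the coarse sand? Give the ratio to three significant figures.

10.2

Unit 1 (sandstone): v = 3.79×0.0047/0.18 = 0.09896 m/d, t = 2100/0.09896 = 21220 d
Unit 2 (coarse sand): v = 64.5×0.0047/0.30 = 1.011 m/d, t = 2100/1.011 = 2078 d
t(sandstone) / t(coarse sand) = 21220/2078 = 10.2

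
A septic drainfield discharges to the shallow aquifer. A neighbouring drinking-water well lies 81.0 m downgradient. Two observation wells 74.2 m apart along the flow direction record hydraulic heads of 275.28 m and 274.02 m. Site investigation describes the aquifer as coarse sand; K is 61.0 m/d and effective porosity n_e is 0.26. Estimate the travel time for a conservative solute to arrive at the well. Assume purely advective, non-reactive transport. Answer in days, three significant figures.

Hydraulic gradient i = (275.28 − 274.02) / 74.2 = 1.26 / 74.2 = 0.01698
q = Ki = 61.0 × 0.01698 = 1.036 m/d
Average linear velocity = 1.036 / 0.26 = 3.984 m/d
t = L / v = 81.0 / 3.984 = 20.33 d

20.3 days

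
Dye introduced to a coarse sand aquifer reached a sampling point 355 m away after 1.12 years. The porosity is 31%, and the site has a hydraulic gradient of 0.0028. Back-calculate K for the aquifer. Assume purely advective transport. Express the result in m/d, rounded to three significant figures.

t = 1.12 years = 408.8 d
v = L / t = 355 / 408.8 = 0.8684 m/d
K = v · n / i = 0.8684 × 0.31 / 0.0028 = 96.1 m/d

96.1 m/d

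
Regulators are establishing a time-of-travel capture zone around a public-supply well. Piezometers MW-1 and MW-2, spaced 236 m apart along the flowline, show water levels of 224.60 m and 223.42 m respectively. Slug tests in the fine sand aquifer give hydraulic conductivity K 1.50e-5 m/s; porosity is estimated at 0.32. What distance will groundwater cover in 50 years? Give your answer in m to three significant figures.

Hydraulic gradient i = (224.60 − 223.42) / 236 = 1.18 / 236 = 0.005000
K = 1.50e-5 m/s × 86400 s/d = 1.296 m/d
Specific discharge q = 1.296 × 0.005000 = 0.006480 m/d
Seepage velocity v = q / n = 0.006480 / 0.32 = 0.02025 m/d
T = 50 yr × 365 = 18250 d
L = v × T = 0.02025 × 18250 = 369.6 m

370 m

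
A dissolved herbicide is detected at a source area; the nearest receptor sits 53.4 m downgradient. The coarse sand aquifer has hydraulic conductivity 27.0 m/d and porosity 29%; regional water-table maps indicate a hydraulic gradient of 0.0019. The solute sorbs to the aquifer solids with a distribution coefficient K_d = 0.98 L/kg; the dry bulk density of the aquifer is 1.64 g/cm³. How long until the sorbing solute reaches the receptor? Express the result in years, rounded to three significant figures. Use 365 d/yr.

q = Ki = 27.0 × 0.0019 = 0.05130 m/d
Average linear velocity = 0.05130 / 0.29 = 0.1769 m/d
Retardation R = 1 + ρ_b·K_d/n = 1 + 1.64×0.98/0.29 = 6.542
Contaminant velocity v_c = v/R = 0.1769/6.542 = 0.02704 m/d
t = L/v_c = 53.4/0.02704 = 1975 d
   = 1975/365 = 5.41 yr

5.41 years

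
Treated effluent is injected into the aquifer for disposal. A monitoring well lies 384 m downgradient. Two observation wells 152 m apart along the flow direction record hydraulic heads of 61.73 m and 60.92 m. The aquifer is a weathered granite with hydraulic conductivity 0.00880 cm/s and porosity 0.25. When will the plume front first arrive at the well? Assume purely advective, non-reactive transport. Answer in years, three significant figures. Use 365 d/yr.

Hydraulic gradient i = (61.73 − 60.92) / 152 = 0.81 / 152 = 0.005329
K = 0.00880 cm/s × 864 = 7.603 m/d
Specific discharge q = 7.603 × 0.005329 = 0.04052 m/d
Average linear velocity = 0.04052 / 0.25 = 0.1621 m/d
t = L / v = 384 / 0.1621 = 2369 d
   = 2369 / 365 = 6.49 yr

6.49 years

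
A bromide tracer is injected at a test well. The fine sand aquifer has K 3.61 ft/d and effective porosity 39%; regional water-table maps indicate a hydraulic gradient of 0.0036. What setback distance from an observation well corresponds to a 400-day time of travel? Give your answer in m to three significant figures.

4.06 m

K = 3.61 ft/d × 0.3048 = 1.100 m/d
Darcy flux q = K·i = 1.100 × 0.0036 = 0.003961 m/d
Seepage velocity v = q / n = 0.003961 / 0.39 = 0.01016 m/d
L = v × T = 0.01016 × 400 = 4.063 m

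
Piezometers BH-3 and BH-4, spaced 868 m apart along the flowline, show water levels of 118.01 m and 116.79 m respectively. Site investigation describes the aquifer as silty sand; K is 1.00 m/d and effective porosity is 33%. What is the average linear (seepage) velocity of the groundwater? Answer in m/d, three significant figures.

0.00426 m/d

Hydraulic gradient i = (118.01 − 116.79) / 868 = 1.22 / 868 = 0.001406
Darcy flux q = K·i = 1.00 × 0.001406 = 0.001406 m/d
v_s = q/n_e = 0.001406/0.33 = 0.004259 m/d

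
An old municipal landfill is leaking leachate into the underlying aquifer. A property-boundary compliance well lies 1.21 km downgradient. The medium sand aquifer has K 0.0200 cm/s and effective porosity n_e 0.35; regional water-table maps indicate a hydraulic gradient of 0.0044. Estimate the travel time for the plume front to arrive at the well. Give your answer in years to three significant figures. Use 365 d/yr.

K = 0.0200 cm/s × 864 = 17.28 m/d
Specific discharge q = 17.28 × 0.0044 = 0.07603 m/d
Seepage velocity v = q / n = 0.07603 / 0.35 = 0.2172 m/d
L = 1.21 km = 1210 m
t = L / v = 1210 / 0.2172 = 5570 d
   = 5570 / 365 = 15.3 yr

15.3 years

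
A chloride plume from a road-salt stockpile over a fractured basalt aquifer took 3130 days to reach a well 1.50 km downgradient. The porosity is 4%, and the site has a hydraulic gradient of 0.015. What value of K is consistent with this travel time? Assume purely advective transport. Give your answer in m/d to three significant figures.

L = 1.50 km = 1500 m
v = L / t = 1500 / 3130 = 0.4792 m/d
K = v · n / i = 0.4792 × 0.04 / 0.015 = 1.28 m/d

1.28 m/d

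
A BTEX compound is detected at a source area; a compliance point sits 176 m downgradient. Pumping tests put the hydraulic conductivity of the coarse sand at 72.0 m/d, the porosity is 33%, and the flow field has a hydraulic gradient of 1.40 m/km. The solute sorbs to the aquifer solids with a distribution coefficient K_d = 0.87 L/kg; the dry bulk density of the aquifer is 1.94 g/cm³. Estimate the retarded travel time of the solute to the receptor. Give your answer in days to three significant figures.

3520 days

q = Ki = 72.0 × 0.0014 = 0.1008 m/d
Average linear velocity = 0.1008 / 0.33 = 0.3055 m/d
Retardation R = 1 + ρ_b·K_d/n = 1 + 1.94×0.87/0.33 = 6.115
Contaminant velocity v_c = v/R = 0.3055/6.115 = 0.04996 m/d
t = L/v_c = 176/0.04996 = 3523 d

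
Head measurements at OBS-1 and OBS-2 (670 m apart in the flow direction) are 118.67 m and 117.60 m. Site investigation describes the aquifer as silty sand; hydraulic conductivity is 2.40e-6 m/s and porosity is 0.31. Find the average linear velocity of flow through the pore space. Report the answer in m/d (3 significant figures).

Hydraulic gradient i = (118.67 − 117.60) / 670 = 1.07 / 670 = 0.001597
K = 2.40e-6 m/s × 86400 s/d = 0.2074 m/d
q = Ki = 0.2074 × 0.001597 = 3.312e-4 m/d
Seepage velocity v = q / n = 3.312e-4 / 0.31 = 0.001068 m/d

0.00107 m/d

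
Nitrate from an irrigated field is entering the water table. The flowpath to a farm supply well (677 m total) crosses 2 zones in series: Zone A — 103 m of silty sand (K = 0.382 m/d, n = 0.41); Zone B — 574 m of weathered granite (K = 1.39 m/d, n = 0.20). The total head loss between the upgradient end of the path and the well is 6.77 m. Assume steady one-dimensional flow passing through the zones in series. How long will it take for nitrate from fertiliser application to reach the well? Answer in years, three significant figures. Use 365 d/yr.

Steady 1-D flow in series ⇒ the Darcy flux q is identical in every zone and the zone head losses add (resistances L/K in series).
Σ(L/K) = 103/0.382 + 574/1.39 = 269.6 + 412.9 = 682.6 d
q = ΔH / Σ(L/K) = 6.77 / 682.6 = 0.009918 m/d (same in every zone)
Zone A: v = q/n = 0.009918/0.41 = 0.02419 m/d → t_A = 103/0.02419 = 4258 d
Zone B: v = q/n = 0.009918/0.20 = 0.04959 m/d → t_B = 574/0.04959 = 11570 d
Total t = 4258 + 11570 = 15830 d
   = 15830 / 365 = 43.4 yr

43.4 years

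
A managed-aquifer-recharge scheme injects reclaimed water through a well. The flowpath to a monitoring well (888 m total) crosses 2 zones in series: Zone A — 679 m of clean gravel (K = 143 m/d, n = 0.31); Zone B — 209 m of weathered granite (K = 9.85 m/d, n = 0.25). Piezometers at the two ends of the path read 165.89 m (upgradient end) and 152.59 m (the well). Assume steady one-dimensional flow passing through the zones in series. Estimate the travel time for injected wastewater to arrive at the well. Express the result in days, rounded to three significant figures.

Total head drop ΔH = 165.89 − 152.59 = 13.30 m
Continuity: the same q passes through each zone, so ΔH = q·Σ(L_j/K_j) — the zones act as resistances in series.
Σ(L/K) = 679/143 + 209/9.85 = 4.748 + 21.22 = 25.97 d
q = ΔH / Σ(L/K) = 13.30 / 25.97 = 0.5122 m/d (same in every zone)
Zone A: v = q/n = 0.5122/0.31 = 1.652 m/d → t_A = 679/1.652 = 411.0 d
Zone B: v = q/n = 0.5122/0.25 = 2.049 m/d → t_B = 209/2.049 = 102.0 d
Total t = 411.0 + 102.0 = 513.0 d

513 days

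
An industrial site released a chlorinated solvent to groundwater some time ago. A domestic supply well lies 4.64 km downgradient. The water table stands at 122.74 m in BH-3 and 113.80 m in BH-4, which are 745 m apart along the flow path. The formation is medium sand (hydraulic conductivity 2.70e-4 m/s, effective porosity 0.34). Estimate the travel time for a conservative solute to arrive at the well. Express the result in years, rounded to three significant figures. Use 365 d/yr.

15.4 years

Hydraulic gradient i = (122.74 − 113.80) / 745 = 8.94 / 745 = 0.01200
K = 2.70e-4 m/s × 86400 s/d = 23.33 m/d
q = Ki = 23.33 × 0.01200 = 0.2799 m/d
v = Ki/n = 23.33·0.01200/0.34 = 0.8233 m/d
L = 4.64 km = 4640 m
t = L / v = 4640 / 0.8233 = 5636 d
   = 5636 / 365 = 15.4 yr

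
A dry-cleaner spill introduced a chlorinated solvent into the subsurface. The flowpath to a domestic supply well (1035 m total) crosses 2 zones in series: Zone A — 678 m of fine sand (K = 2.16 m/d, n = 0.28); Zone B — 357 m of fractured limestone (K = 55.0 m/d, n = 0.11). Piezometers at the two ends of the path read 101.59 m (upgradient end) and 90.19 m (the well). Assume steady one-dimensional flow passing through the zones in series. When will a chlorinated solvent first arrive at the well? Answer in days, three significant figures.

Total head drop ΔH = 101.59 − 90.19 = 11.40 m
Continuity: the same q passes through each zone, so ΔH = q·Σ(L_j/K_j) — the zones act as resistances in series.
Σ(L/K) = 678/2.16 + 357/55.0 = 313.9 + 6.491 = 320.4 d
q = ΔH / Σ(L/K) = 11.40 / 320.4 = 0.03558 m/d (same in every zone)
Zone A: v = q/n = 0.03558/0.28 = 0.1271 m/d → t_A = 678/0.1271 = 5335 d
Zone B: v = q/n = 0.03558/0.11 = 0.3235 m/d → t_B = 357/0.3235 = 1104 d
Total t = 5335 + 1104 = 6439 d

6440 days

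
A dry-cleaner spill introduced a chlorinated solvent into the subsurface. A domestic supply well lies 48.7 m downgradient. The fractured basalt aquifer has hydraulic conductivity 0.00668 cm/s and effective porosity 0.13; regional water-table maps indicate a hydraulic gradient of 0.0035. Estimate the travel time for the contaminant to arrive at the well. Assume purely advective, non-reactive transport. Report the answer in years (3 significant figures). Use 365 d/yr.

K = 0.00668 cm/s × 864 = 5.772 m/d
Specific discharge q = 5.772 × 0.0035 = 0.02020 m/d
v_s = q/n_e = 0.02020/0.13 = 0.1554 m/d
t = L / v = 48.7 / 0.1554 = 313.4 d
   = 313.4 / 365 = 0.859 yr

0.859 years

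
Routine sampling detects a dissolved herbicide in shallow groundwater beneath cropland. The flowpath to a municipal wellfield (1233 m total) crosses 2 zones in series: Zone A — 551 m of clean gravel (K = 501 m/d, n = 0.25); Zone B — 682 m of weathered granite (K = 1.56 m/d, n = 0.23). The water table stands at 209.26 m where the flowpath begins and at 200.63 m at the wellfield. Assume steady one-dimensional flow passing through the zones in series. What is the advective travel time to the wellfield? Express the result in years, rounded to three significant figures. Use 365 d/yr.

41.0 years

Total head drop ΔH = 209.26 − 200.63 = 8.63 m
Continuity: the same q passes through each zone, so ΔH = q·Σ(L_j/K_j) — the zones act as resistances in series.
Σ(L/K) = 551/501 + 682/1.56 = 1.100 + 437.2 = 438.3 d
q = ΔH / Σ(L/K) = 8.63 / 438.3 = 0.01969 m/d (same in every zone)
Zone A: v = q/n = 0.01969/0.25 = 0.07876 m/d → t_A = 551/0.07876 = 6996 d
Zone B: v = q/n = 0.01969/0.23 = 0.08561 m/d → t_B = 682/0.08561 = 7966 d
Total t = 6996 + 7966 = 14960 d
   = 14960 / 365 = 41.0 yr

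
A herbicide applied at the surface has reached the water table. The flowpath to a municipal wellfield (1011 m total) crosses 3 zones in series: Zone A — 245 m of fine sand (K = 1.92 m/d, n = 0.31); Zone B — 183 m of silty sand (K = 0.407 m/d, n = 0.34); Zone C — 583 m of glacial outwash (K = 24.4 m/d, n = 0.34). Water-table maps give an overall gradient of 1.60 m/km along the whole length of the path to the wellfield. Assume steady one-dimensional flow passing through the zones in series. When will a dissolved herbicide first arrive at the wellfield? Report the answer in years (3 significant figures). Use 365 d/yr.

342 years

Steady 1-D flow in series ⇒ the Darcy flux q is identical in every zone and the zone head losses add (resistances L/K in series).
Σ(L/K) = 245/1.92 + 183/0.407 + 583/24.4 = 127.6 + 449.6 + 23.89 = 601.1 d
K_eq = L_total / Σ(L/K) = 1011 / 601.1 = 1.682 m/d
q = K_eq · i = 1.682 × 0.0016 = 0.002691 m/d (same in every zone)
Zone A: v = q/n = 0.002691/0.31 = 0.008680 m/d → t_A = 245/0.008680 = 28220 d
Zone B: v = q/n = 0.002691/0.34 = 0.007915 m/d → t_B = 183/0.007915 = 23120 d
Zone C: v = q/n = 0.002691/0.34 = 0.007915 m/d → t_C = 583/0.007915 = 73660 d
Total t = 28220 + 23120 + 73660 = 125000 d
   = 125000 / 365 = 342 yr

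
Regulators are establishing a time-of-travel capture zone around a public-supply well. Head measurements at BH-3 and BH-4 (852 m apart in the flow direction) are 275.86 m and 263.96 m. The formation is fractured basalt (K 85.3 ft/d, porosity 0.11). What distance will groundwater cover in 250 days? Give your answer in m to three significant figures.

Hydraulic gradient i = (275.86 − 263.96) / 852 = 11.90 / 852 = 0.01397
K = 85.3 ft/d × 0.3048 = 26.00 m/d
Specific discharge q = 26.00 × 0.01397 = 0.3631 m/d
Average linear velocity = 0.3631 / 0.11 = 3.301 m/d
L = v × T = 3.301 × 250 = 825.3 m

825 m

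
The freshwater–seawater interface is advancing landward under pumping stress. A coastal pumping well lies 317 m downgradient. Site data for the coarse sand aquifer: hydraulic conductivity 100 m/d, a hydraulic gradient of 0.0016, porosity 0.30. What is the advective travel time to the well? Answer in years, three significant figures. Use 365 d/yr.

1.63 years

Specific discharge q = 100 × 0.0016 = 0.1600 m/d
v = Ki/n = 100·0.0016/0.30 = 0.5333 m/d
t = L / v = 317 / 0.5333 = 594.4 d
   = 594.4 / 365 = 1.63 yr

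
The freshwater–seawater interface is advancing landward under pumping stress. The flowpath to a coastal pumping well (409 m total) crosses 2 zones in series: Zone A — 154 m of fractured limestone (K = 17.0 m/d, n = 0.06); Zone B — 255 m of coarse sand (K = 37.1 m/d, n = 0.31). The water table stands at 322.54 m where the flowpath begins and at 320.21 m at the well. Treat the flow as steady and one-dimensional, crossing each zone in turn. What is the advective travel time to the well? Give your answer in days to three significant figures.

604 days

Total head drop ΔH = 322.54 − 320.21 = 2.33 m
Steady 1-D flow in series ⇒ the Darcy flux q is identical in every zone and the zone head losses add (resistances L/K in series).
Σ(L/K) = 154/17.0 + 255/37.1 = 9.059 + 6.873 = 15.93 d
q = ΔH / Σ(L/K) = 2.33 / 15.93 = 0.1462 m/d (same in every zone)
Zone A: v = q/n = 0.1462/0.06 = 2.437 m/d → t_A = 154/2.437 = 63.18 d
Zone B: v = q/n = 0.1462/0.31 = 0.4718 m/d → t_B = 255/0.4718 = 540.5 d
Total t = 63.18 + 540.5 = 603.7 d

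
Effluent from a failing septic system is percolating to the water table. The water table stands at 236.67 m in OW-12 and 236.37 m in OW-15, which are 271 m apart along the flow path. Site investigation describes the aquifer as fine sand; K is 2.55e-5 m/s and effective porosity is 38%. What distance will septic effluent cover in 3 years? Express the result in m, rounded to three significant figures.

7.03 m

Hydraulic gradient i = (236.67 − 236.37) / 271 = 0.30 / 271 = 0.001107
K = 2.55e-5 m/s × 86400 s/d = 2.203 m/d
q = Ki = 2.203 × 0.001107 = 0.002439 m/d
Seepage velocity v = q / n = 0.002439 / 0.38 = 0.006418 m/d
T = 3 yr × 365 = 1095 d
L = v × T = 0.006418 × 1095 = 7.028 m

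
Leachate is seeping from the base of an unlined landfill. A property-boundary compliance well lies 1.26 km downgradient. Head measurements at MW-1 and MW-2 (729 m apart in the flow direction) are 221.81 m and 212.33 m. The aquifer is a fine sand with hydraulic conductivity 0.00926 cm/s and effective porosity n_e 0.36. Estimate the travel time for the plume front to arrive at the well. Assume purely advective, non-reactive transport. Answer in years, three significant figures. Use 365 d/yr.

Hydraulic gradient i = (221.81 − 212.33) / 729 = 9.48 / 729 = 0.01300
K = 0.00926 cm/s × 864 = 8.001 m/d
Darcy flux q = K·i = 8.001 × 0.01300 = 0.1040 m/d
v = Ki/n = 8.001·0.01300/0.36 = 0.2890 m/d
L = 1.26 km = 1260 m
t = L / v = 1260 / 0.2890 = 4360 d
   = 4360 / 365 = 11.9 yr

11.9 years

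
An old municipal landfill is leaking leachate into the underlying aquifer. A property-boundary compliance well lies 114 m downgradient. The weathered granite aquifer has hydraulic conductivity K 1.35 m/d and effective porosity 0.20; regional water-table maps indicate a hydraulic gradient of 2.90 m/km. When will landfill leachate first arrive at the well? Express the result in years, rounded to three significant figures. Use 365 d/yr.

Darcy flux q = K·i = 1.35 × 0.0029 = 0.003915 m/d
Average linear velocity = 0.003915 / 0.20 = 0.01958 m/d
t = L / v = 114 / 0.01958 = 5824 d
   = 5824 / 365 = 16.0 yr

16.0 years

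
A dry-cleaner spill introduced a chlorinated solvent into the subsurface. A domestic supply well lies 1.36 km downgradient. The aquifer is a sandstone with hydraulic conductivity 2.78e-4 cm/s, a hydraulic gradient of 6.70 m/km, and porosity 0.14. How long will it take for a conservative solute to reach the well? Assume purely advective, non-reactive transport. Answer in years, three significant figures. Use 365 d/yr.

K = 2.78e-4 cm/s × 864 = 0.2402 m/d
q = Ki = 0.2402 × 0.0067 = 0.001609 m/d
Seepage velocity v = q / n = 0.001609 / 0.14 = 0.01149 m/d
L = 1.36 km = 1360 m
t = L / v = 1360 / 0.01149 = 118300 d
   = 118300 / 365 = 324 yr

324 years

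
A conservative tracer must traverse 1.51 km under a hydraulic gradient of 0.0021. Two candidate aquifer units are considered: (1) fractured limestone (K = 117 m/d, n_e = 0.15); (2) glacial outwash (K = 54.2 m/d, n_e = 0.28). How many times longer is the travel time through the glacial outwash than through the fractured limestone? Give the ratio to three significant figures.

4.03

Unit 1 (fractured limestone): v = 117×0.0021/0.15 = 1.638 m/d, t = 1510/1.638 = 921.9 d
Unit 2 (glacial outwash): v = 54.2×0.0021/0.28 = 0.4065 m/d, t = 1510/0.4065 = 3715 d
t(glacial outwash) / t(fractured limestone) = 3715/921.9 = 4.03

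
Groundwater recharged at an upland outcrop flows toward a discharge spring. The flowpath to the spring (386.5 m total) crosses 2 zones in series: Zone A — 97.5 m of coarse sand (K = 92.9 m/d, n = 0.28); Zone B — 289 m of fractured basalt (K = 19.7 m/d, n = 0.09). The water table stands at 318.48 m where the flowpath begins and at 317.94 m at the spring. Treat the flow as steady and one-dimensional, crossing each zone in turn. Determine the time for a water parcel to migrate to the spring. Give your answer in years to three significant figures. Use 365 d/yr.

Total head drop ΔH = 318.48 − 317.94 = 0.54 m
Continuity: the same q passes through each zone, so ΔH = q·Σ(L_j/K_j) — the zones act as resistances in series.
Σ(L/K) = 97.5/92.9 + 289/19.7 = 1.050 + 14.67 = 15.72 d
q = ΔH / Σ(L/K) = 0.54 / 15.72 = 0.03435 m/d (same in every zone)
Zone A: v = q/n = 0.03435/0.28 = 0.1227 m/d → t_A = 97.5/0.1227 = 794.7 d
Zone B: v = q/n = 0.03435/0.09 = 0.3817 m/d → t_B = 289/0.3817 = 757.2 d
Total t = 794.7 + 757.2 = 1552 d
   = 1552 / 365 = 4.25 yr

4.25 years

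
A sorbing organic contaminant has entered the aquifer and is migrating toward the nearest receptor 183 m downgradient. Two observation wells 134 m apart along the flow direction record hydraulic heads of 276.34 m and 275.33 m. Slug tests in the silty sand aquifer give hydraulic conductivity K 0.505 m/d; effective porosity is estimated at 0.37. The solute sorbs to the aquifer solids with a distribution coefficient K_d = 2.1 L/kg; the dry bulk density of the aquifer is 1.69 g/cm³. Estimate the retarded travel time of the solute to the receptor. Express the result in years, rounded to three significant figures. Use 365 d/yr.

516 years

Hydraulic gradient i = (276.34 − 275.33) / 134 = 1.01 / 134 = 0.007537
Darcy flux q = K·i = 0.505 × 0.007537 = 0.003806 m/d
v_s = q/n_e = 0.003806/0.37 = 0.01029 m/d
Retardation R = 1 + ρ_b·K_d/n = 1 + 1.69×2.1/0.37 = 10.59
Contaminant velocity v_c = v/R = 0.01029/10.59 = 9.713e-4 m/d
t = L/v_c = 183/9.713e-4 = 188400 d
   = 188400/365 = 516 yr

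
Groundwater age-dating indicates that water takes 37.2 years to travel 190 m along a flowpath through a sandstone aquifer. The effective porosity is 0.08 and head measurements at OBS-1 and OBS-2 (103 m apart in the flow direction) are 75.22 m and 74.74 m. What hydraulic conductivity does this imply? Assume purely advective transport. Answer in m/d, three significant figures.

0.240 m/d

Hydraulic gradient i = (75.22 − 74.74) / 103 = 0.48 / 103 = 0.004660
t = 37.2 years = 13580 d
v = L / t = 190 / 13580 = 0.01399 m/d
K = v · n / i = 0.01399 × 0.08 / 0.004660 = 0.240 m/d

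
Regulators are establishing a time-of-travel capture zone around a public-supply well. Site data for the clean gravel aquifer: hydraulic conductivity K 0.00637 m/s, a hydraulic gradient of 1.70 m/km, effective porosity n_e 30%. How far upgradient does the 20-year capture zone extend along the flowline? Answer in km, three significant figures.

K = 0.00637 m/s × 86400 s/d = 550.4 m/d
q = Ki = 550.4 × 0.0017 = 0.9356 m/d
v_s = q/n_e = 0.9356/0.30 = 3.119 m/d
T = 20 yr × 365 = 7300 d
L = v × T = 3.119 × 7300 = 22770 m
   = 22.8 km

22.8 km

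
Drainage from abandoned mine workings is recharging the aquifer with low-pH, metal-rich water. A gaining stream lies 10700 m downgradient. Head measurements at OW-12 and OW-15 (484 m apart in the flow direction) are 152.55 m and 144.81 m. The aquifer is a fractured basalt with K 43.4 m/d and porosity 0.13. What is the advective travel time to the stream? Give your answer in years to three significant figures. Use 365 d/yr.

Hydraulic gradient i = (152.55 − 144.81) / 484 = 7.74 / 484 = 0.01599
q = Ki = 43.4 × 0.01599 = 0.6940 m/d
Average linear velocity = 0.6940 / 0.13 = 5.339 m/d
t = L / v = 10700 / 5.339 = 2004 d
   = 2004 / 365 = 5.49 yr

5.49 years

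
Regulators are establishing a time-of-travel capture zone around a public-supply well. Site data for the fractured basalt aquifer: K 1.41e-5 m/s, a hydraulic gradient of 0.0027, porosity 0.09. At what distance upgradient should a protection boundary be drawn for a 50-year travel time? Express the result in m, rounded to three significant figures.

667 m

K = 1.41e-5 m/s × 86400 s/d = 1.218 m/d
Darcy flux q = K·i = 1.218 × 0.0027 = 0.003289 m/d
v = Ki/n = 1.218·0.0027/0.09 = 0.03655 m/d
T = 50 yr × 365 = 18250 d
L = v × T = 0.03655 × 18250 = 667.0 m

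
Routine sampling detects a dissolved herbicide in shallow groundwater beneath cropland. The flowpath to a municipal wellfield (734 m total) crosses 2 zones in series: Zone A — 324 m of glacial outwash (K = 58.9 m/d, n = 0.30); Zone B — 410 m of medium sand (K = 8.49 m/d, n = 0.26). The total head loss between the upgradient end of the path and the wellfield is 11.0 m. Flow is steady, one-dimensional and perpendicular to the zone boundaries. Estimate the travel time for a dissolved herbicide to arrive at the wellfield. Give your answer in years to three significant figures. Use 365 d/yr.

Continuity: the same q passes through each zone, so ΔH = q·Σ(L_j/K_j) — the zones act as resistances in series.
Σ(L/K) = 324/58.9 + 410/8.49 = 5.501 + 48.29 = 53.79 d
q = ΔH / Σ(L/K) = 11.0 / 53.79 = 0.2045 m/d (same in every zone)
Zone A: v = q/n = 0.2045/0.30 = 0.6816 m/d → t_A = 324/0.6816 = 475.3 d
Zone B: v = q/n = 0.2045/0.26 = 0.7865 m/d → t_B = 410/0.7865 = 521.3 d
Total t = 475.3 + 521.3 = 996.6 d
   = 996.6 / 365 = 2.73 yr

2.73 years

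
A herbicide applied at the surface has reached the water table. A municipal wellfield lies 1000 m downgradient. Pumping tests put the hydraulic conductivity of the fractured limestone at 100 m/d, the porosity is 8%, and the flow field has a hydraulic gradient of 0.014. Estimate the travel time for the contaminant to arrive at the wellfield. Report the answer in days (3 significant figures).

57.1 days

q = Ki = 100 × 0.014 = 1.400 m/d
Seepage velocity v = q / n = 1.400 / 0.08 = 17.50 m/d
t = L / v = 1000 / 17.50 = 57.14 d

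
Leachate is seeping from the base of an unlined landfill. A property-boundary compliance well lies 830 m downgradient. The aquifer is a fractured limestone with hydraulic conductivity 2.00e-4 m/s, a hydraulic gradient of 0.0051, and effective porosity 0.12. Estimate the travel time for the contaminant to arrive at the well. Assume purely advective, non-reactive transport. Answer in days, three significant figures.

1130 days

K = 2.00e-4 m/s × 86400 s/d = 17.28 m/d
q = Ki = 17.28 × 0.0051 = 0.08813 m/d
Average linear velocity = 0.08813 / 0.12 = 0.7344 m/d
t = L / v = 830 / 0.7344 = 1130 d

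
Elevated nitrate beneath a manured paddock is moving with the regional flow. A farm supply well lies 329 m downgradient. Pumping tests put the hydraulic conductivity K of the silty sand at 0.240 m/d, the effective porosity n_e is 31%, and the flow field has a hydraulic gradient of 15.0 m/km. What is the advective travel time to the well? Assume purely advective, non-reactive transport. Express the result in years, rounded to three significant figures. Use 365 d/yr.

Specific discharge q = 0.240 × 0.015 = 0.003600 m/d
v_s = q/n_e = 0.003600/0.31 = 0.01161 m/d
t = L / v = 329 / 0.01161 = 28330 d
   = 28330 / 365 = 77.6 yr

77.6 years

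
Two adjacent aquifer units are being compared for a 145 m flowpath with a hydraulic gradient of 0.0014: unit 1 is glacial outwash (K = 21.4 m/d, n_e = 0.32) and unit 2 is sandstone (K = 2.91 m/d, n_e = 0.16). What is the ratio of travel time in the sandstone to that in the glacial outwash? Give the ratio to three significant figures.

Unit 1 (glacial outwash): v = 21.4×0.0014/0.32 = 0.09362 m/d, t = 145/0.09362 = 1549 d
Unit 2 (sandstone): v = 2.91×0.0014/0.16 = 0.02546 m/d, t = 145/0.02546 = 5695 d
t(sandstone) / t(glacial outwash) = 5695/1549 = 3.68

3.68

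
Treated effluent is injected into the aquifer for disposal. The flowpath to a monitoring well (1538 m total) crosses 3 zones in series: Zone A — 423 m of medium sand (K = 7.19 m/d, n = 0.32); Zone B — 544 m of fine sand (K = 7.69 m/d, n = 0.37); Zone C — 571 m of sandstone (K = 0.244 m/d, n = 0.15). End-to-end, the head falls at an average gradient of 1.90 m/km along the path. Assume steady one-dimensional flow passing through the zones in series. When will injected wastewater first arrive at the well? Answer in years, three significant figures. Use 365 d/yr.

Steady 1-D flow in series ⇒ the Darcy flux q is identical in every zone and the zone head losses add (resistances L/K in series).
Σ(L/K) = 423/7.19 + 544/7.69 + 571/0.244 = 58.83 + 70.74 + 2340 = 2470 d
K_eq = L_total / Σ(L/K) = 1538 / 2470 = 0.6227 m/d
q = K_eq · i = 0.6227 × 0.0019 = 0.001183 m/d (same in every zone)
Zone A: v = q/n = 0.001183/0.32 = 0.003698 m/d → t_A = 423/0.003698 = 114400 d
Zone B: v = q/n = 0.001183/0.37 = 0.003198 m/d → t_B = 544/0.003198 = 170100 d
Zone C: v = q/n = 0.001183/0.15 = 0.007888 m/d → t_C = 571/0.007888 = 72390 d
Total t = 114400 + 170100 + 72390 = 356900 d
   = 356900 / 365 = 978 yr

978 years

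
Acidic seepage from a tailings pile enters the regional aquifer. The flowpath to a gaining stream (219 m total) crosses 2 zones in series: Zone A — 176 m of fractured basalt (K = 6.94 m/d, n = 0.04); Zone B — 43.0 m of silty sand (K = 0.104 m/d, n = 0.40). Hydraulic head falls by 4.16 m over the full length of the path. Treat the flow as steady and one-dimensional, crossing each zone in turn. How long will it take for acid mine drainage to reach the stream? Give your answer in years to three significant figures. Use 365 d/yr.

7.01 years

Steady 1-D flow in series ⇒ the Darcy flux q is identical in every zone and the zone head losses add (resistances L/K in series).
Σ(L/K) = 176/6.94 + 43.0/0.104 = 25.36 + 413.5 = 438.8 d
q = ΔH / Σ(L/K) = 4.16 / 438.8 = 0.009480 m/d (same in every zone)
Zone A: v = q/n = 0.009480/0.04 = 0.2370 m/d → t_A = 176/0.2370 = 742.6 d
Zone B: v = q/n = 0.009480/0.40 = 0.02370 m/d → t_B = 43.0/0.02370 = 1814 d
Total t = 742.6 + 1814 = 2557 d
   = 2557 / 365 = 7.01 yr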